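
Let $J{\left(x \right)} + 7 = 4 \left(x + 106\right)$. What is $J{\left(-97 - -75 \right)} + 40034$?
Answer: $40363$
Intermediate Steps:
$J{\left(x \right)} = 417 + 4 x$ ($J{\left(x \right)} = -7 + 4 \left(x + 106\right) = -7 + 4 \left(106 + x\right) = -7 + \left(424 + 4 x\right) = 417 + 4 x$)
$J{\left(-97 - -75 \right)} + 40034 = \left(417 + 4 \left(-97 - -75\right)\right) + 40034 = \left(417 + 4 \left(-97 + 75\right)\right) + 40034 = \left(417 + 4 \left(-22\right)\right) + 40034 = \left(417 - 88\right) + 40034 = 329 + 40034 = 40363$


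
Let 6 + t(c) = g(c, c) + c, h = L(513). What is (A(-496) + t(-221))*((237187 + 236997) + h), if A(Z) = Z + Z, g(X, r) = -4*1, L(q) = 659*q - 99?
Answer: -993261896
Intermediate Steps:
L(q) = -99 + 659*q
g(X, r) = -4
h = 337968 (h = -99 + 659*513 = -99 + 338067 = 337968)
t(c) = -10 + c (t(c) = -6 + (-4 + c) = -10 + c)
A(Z) = 2*Z
(A(-496) + t(-221))*((237187 + 236997) + h) = (2*(-496) + (-10 - 221))*((237187 + 236997) + 337968) = (-992 - 231)*(474184 + 337968) = -1223*812152 = -993261896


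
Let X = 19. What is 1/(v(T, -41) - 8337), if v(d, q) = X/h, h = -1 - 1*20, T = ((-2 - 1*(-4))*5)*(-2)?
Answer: -21/175096 ≈ -0.00011993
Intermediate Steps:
T = -20 (T = ((-2 + 4)*5)*(-2) = (2*5)*(-2) = 10*(-2) = -20)
h = -21 (h = -1 - 20 = -21)
v(d, q) = -19/21 (v(d, q) = 19/(-21) = 19*(-1/21) = -19/21)
1/(v(T, -41) - 8337) = 1/(-19/21 - 8337) = 1/(-175096/21) = -21/175096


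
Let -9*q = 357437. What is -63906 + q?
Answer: -932591/9 ≈ -1.0362e+5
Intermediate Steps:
q = -357437/9 (q = -⅑*357437 = -357437/9 ≈ -39715.)
-63906 + q = -63906 - 357437/9 = -932591/9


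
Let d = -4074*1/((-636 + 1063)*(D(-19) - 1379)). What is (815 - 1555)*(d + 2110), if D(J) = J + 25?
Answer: -130772364880/83753 ≈ -1.5614e+6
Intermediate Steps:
D(J) = 25 + J
d = 582/83753 (d = -4074*1/((-636 + 1063)*((25 - 19) - 1379)) = -4074*1/(427*(6 - 1379)) = -4074/((-1373*427)) = -4074/(-586271) = -4074*(-1/586271) = 582/83753 ≈ 0.0069490)
(815 - 1555)*(d + 2110) = (815 - 1555)*(582/83753 + 2110) = -740*176719412/83753 = -130772364880/83753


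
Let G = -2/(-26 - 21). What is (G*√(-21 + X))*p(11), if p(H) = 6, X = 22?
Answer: 12/47 ≈ 0.25532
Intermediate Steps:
G = 2/47 (G = -2/(-47) = -1/47*(-2) = 2/47 ≈ 0.042553)
(G*√(-21 + X))*p(11) = (2*√(-21 + 22)/47)*6 = (2*√1/47)*6 = ((2/47)*1)*6 = (2/47)*6 = 12/47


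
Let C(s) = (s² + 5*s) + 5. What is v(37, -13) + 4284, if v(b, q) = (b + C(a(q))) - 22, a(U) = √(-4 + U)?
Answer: 4287 + 5*I*√17 ≈ 4287.0 + 20.616*I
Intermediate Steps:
C(s) = 5 + s² + 5*s
v(b, q) = -21 + b + q + 5*√(-4 + q) (v(b, q) = (b + (5 + (√(-4 + q))² + 5*√(-4 + q))) - 22 = (b + (5 + (-4 + q) + 5*√(-4 + q))) - 22 = (b + (1 + q + 5*√(-4 + q))) - 22 = (1 + b + q + 5*√(-4 + q)) - 22 = -21 + b + q + 5*√(-4 + q))
v(37, -13) + 4284 = (-21 + 37 - 13 + 5*√(-4 - 13)) + 4284 = (-21 + 37 - 13 + 5*√(-17)) + 4284 = (-21 + 37 - 13 + 5*(I*√17)) + 4284 = (-21 + 37 - 13 + 5*I*√17) + 4284 = (3 + 5*I*√17) + 4284 = 4287 + 5*I*√17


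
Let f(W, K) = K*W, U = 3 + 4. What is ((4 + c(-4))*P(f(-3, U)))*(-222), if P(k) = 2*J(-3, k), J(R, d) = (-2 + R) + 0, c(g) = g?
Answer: 0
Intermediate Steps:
U = 7
J(R, d) = -2 + R
P(k) = -10 (P(k) = 2*(-2 - 3) = 2*(-5) = -10)
((4 + c(-4))*P(f(-3, U)))*(-222) = ((4 - 4)*(-10))*(-222) = (0*(-10))*(-222) = 0*(-222) = 0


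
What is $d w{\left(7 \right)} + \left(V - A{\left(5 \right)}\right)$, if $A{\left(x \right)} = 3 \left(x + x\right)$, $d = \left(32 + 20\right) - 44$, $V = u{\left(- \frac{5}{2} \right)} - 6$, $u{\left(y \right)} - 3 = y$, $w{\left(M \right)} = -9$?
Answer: $- \frac{215}{2} \approx -107.5$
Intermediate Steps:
$u{\left(y \right)} = 3 + y$
$V = - \frac{11}{2}$ ($V = \left(3 - \frac{5}{2}\right) - 6 = \frac{1}{2} - 6 = - \frac{11}{2} \approx -5.5$)
$d = 8$ ($d = 52 - 44 = 8$)
$A{\left(x \right)} = 6 x$ ($A{\left(x \right)} = 3 \cdot 2 x = 6 x$)
$d w{\left(7 \right)} + \left(V - A{\left(5 \right)}\right) = 8 \left(-9\right) - \left(\frac{11}{2} + 6 \cdot 5\right) = -72 - \frac{71}{2} = - \frac{215}{2}$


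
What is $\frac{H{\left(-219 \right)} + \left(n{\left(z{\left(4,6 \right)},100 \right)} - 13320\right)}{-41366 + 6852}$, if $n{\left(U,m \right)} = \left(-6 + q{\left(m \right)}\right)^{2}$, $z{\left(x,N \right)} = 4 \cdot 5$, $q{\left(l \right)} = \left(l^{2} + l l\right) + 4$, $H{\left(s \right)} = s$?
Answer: $- \frac{399906465}{34514} \approx -11587.0$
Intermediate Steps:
$q{\left(l \right)} = 4 + 2 l^{2}$ ($q{\left(l \right)} = \left(l^{2} + l^{2}\right) + 4 = 2 l^{2} + 4 = 4 + 2 l^{2}$)
$z{\left(x,N \right)} = 20$
$n{\left(U,m \right)} = \left(-2 + 2 m^{2}\right)^{2}$ ($n{\left(U,m \right)} = \left(-6 + \left(4 + 2 m^{2}\right)\right)^{2} = \left(-2 + 2 m^{2}\right)^{2}$)
$\frac{H{\left(-219 \right)} + \left(n{\left(z{\left(4,6 \right)},100 \right)} - 13320\right)}{-41366 + 6852} = \frac{-219 + \left(4 \left(-1 + 100^{2}\right)^{2} - 13320\right)}{-41366 + 6852} = \frac{-219 - \left(13320 - 4 \left(-1 + 10000\right)^{2}\right)}{-34514} = \left(-219 - \left(13320 - 4 \cdot 9999^{2}\right)\right) \left(- \frac{1}{34514}\right) = \left(-219 + \left(4 \cdot 99980001 - 13320\right)\right) \left(- \frac{1}{34514}\right) = \left(-219 + \left(399920004 - 13320\right)\right) \left(- \frac{1}{34514}\right) = \left(-219 + 399906684\right) \left(- \frac{1}{34514}\right) = 399906465 \left(- \frac{1}{34514}\right) = - \frac{399906465}{34514}$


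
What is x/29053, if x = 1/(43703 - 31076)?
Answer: 1/366852231 ≈ 2.7259e-9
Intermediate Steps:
x = 1/12627 ≈ 7.9195e-5
x/29053 = (1/12627)/29053 = (1/12627)*(1/29053) = 1/366852231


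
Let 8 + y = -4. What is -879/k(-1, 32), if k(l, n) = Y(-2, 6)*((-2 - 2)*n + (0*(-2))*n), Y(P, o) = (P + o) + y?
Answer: -879/1024 ≈ -0.85840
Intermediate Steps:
y = -12 (y = -8 - 4 = -12)
Y(P, o) = -12 + P + o (Y(P, o) = (P + o) - 12 = -12 + P + o)
k(l, n) = 32*n (k(l, n) = (-12 - 2 + 6)*((-2 - 2)*n + (0*(-2))*n) = -8*(-4*n + 0*n) = -8*(-4*n + 0) = -(-32)*n = 32*n)
-879/k(-1, 32) = -879/(32*32) = -879/1024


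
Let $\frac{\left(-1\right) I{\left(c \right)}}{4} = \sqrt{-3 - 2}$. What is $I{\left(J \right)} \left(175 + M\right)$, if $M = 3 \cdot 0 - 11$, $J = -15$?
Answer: $- 656 i \sqrt{5} \approx - 1466.9 i$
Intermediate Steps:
$I{\left(c \right)} = - 4 i \sqrt{5}$ ($I{\left(c \right)} = - 4 \sqrt{-3 - 2} = - 4 \sqrt{-5} = - 4 i \sqrt{5}$)
$M = -11$ ($M = 0 - 11 = -11$)
$I{\left(J \right)} \left(175 + M\right) = - 4 i \sqrt{5} \left(175 - 11\right) = - 4 i \sqrt{5} \cdot 164 = - 656 i \sqrt{5}$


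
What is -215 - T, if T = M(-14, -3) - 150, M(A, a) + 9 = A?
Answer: -42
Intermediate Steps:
M(A, a) = -9 + A
T = -173 (T = (-9 - 14) - 150 = -23 - 150 = -173)
-215 - T = -215 - 1*(-173) = -215 + 173 = -42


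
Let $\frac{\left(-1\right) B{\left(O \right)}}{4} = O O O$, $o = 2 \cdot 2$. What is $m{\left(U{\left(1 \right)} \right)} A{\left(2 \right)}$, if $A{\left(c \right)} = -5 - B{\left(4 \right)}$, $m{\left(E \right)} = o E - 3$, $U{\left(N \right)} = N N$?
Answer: $251$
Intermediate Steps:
$o = 4$
$U{\left(N \right)} = N^{2}$
$m{\left(E \right)} = -3 + 4 E$ ($m{\left(E \right)} = 4 E - 3 = -3 + 4 E$)
$B{\left(O \right)} = - 4 O^{3}$ ($B{\left(O \right)} = - 4 O O O = - 4 O^{2} O = - 4 O^{3}$)
$A{\left(c \right)} = 251$ ($A{\left(c \right)} = -5 - - 4 \cdot 4^{3} = -5 - \left(-4\right) 64 = -5 - -256 = -5 + 256 = 251$)
$m{\left(U{\left(1 \right)} \right)} A{\left(2 \right)} = \left(-3 + 4 \cdot 1^{2}\right) 251 = \left(-3 + 4 \cdot 1\right) 251 = \left(-3 + 4\right) 251 = 1 \cdot 251 = 251$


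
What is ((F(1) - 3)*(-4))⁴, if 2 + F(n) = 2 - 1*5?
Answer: 1048576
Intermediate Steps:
F(n) = -5 (F(n) = -2 + (2 - 1*5) = -2 + (2 - 5) = -2 - 3 = -5)
((F(1) - 3)*(-4))⁴ = ((-5 - 3)*(-4))⁴ = (-8*(-4))⁴ = 32⁴ = 1048576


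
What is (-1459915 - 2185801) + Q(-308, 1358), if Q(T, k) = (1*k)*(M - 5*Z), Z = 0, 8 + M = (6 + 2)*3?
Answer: -3623988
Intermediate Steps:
M = 16 (M = -8 + (6 + 2)*3 = -8 + 8*3 = -8 + 24 = 16)
Q(T, k) = 16*k (Q(T, k) = (1*k)*(16 - 5*0) = k*(16 + 0) = k*16 = 16*k)
(-1459915 - 2185801) + Q(-308, 1358) = (-1459915 - 2185801) + 16*1358 = -3645716 + 21728 = -3623988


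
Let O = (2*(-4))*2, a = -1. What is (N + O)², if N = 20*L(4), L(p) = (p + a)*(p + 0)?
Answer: 50176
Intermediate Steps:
O = -16 (O = -8*2 = -16)
L(p) = p*(-1 + p) (L(p) = (p - 1)*(p + 0) = (-1 + p)*p = p*(-1 + p))
N = 240 (N = 20*(4*(-1 + 4)) = 20*(4*3) = 20*12 = 240)
(N + O)² = (240 - 16)² = 224² = 50176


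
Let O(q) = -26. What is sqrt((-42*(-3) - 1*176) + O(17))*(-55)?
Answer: -110*I*sqrt(19) ≈ -479.48*I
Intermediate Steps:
sqrt((-42*(-3) - 1*176) + O(17))*(-55) = sqrt((-42*(-3) - 1*176) - 26)*(-55) = sqrt((126 - 176) - 26)*(-55) = sqrt(-50 - 26)*(-55) = sqrt(-76)*(-55) = (2*I*sqrt(19))*(-55) = -110*I*sqrt(19)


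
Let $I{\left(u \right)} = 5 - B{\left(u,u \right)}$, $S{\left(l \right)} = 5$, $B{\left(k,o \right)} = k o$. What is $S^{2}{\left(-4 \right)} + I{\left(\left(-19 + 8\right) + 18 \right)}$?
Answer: $-19$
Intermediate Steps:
$I{\left(u \right)} = 5 - u^{2}$ ($I{\left(u \right)} = 5 - u u = 5 - u^{2}$)
$S^{2}{\left(-4 \right)} + I{\left(\left(-19 + 8\right) + 18 \right)} = 5^{2} + \left(5 - \left(\left(-19 + 8\right) + 18\right)^{2}\right) = 25 + \left(5 - \left(-11 + 18\right)^{2}\right) = 25 + \left(5 - 7^{2}\right) = 25 + \left(5 - 49\right) = 25 - 44 = -19$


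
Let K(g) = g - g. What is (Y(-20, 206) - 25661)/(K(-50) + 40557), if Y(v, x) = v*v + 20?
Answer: -25241/40557 ≈ -0.62236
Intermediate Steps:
K(g) = 0
Y(v, x) = 20 + v**2 (Y(v, x) = v**2 + 20 = 20 + v**2)
(Y(-20, 206) - 25661)/(K(-50) + 40557) = ((20 + (-20)**2) - 25661)/(0 + 40557) = ((20 + 400) - 25661)/40557 = (420 - 25661)*(1/40557) = -25241*1/40557 = -25241/40557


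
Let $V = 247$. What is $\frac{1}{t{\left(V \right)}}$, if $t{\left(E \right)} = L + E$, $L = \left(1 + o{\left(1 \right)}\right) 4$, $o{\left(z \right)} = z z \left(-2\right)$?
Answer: $\frac{1}{243} \approx 0.0041152$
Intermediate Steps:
$o{\left(z \right)} = - 2 z^{2}$ ($o{\left(z \right)} = z^{2} \left(-2\right) = - 2 z^{2}$)
$L = -4$ ($L = \left(1 - 2 \cdot 1^{2}\right) 4 = \left(1 - 2\right) 4 = \left(-1\right) 4 = -4$)
$t{\left(E \right)} = -4 + E$
$\frac{1}{t{\left(V \right)}} = \frac{1}{-4 + 247} = \frac{1}{243}$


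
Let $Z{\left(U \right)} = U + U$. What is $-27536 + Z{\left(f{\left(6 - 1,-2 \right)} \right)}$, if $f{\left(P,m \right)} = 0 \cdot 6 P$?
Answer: $-27536$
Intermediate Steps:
$f{\left(P,m \right)} = 0$ ($f{\left(P,m \right)} = 0 P = 0$)
$Z{\left(U \right)} = 2 U$
$-27536 + Z{\left(f{\left(6 - 1,-2 \right)} \right)} = -27536 + 2 \cdot 0 = -27536 + 0 = -27536$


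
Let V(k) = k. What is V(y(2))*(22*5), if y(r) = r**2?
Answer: 440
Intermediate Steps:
V(y(2))*(22*5) = 2**2*(22*5) = 4*110 = 440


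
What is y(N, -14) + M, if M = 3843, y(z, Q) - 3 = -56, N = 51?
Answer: 3790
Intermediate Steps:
y(z, Q) = -53 (y(z, Q) = 3 - 56 = -53)
y(N, -14) + M = -53 + 3843 = 3790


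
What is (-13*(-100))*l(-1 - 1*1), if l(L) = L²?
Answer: 5200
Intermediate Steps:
(-13*(-100))*l(-1 - 1*1) = (-13*(-100))*(-1 - 1*1)² = 1300*(-1 - 1)² = 1300*(-2)² = 1300*4 = 5200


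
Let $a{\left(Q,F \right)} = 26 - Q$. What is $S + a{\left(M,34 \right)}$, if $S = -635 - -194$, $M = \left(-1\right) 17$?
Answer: $-398$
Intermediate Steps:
$M = -17$
$S = -441$ ($S = -635 + 194 = -441$)
$S + a{\left(M,34 \right)} = -441 + \left(26 - -17\right) = -441 + \left(26 + 17\right) = -441 + 43 = -398$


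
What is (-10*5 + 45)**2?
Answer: 25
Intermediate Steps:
(-10*5 + 45)**2 = (-50 + 45)**2 = (-5)**2 = 25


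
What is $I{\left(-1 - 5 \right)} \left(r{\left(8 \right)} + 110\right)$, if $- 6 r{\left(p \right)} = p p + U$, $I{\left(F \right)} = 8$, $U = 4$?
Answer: $\frac{2368}{3} \approx 789.33$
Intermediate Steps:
$r{\left(p \right)} = - \frac{2}{3} - \frac{p^{2}}{6}$ ($r{\left(p \right)} = - \frac{p p + 4}{6} = - \frac{p^{2} + 4}{6} = - \frac{4 + p^{2}}{6} = - \frac{2}{3} - \frac{p^{2}}{6}$)
$I{\left(-1 - 5 \right)} \left(r{\left(8 \right)} + 110\right) = 8 \left(\left(- \frac{2}{3} - \frac{8^{2}}{6}\right) + 110\right) = 8 \left(\left(- \frac{2}{3} - \frac{32}{3}\right) + 110\right) = 8 \left(- \frac{34}{3} + 110\right) = 8 \cdot \frac{296}{3} = \frac{2368}{3}$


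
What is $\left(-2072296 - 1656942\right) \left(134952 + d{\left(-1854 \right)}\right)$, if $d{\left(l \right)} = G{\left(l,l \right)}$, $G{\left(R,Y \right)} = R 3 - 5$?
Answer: $-482507458630$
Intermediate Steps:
$G{\left(R,Y \right)} = -5 + 3 R$ ($G{\left(R,Y \right)} = 3 R - 5 = -5 + 3 R$)
$d{\left(l \right)} = -5 + 3 l$
$\left(-2072296 - 1656942\right) \left(134952 + d{\left(-1854 \right)}\right) = \left(-2072296 - 1656942\right) \left(134952 + \left(-5 + 3 \left(-1854\right)\right)\right) = - 3729238 \left(134952 - 5567\right) = \left(-3729238\right) 129385 = -482507458630$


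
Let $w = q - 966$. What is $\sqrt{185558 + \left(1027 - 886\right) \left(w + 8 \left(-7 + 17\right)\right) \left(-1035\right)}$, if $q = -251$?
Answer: $\sqrt{166113653} \approx 12889.0$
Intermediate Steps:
$w = -1217$ ($w = -251 - 966 = -1217$)
$\sqrt{185558 + \left(1027 - 886\right) \left(w + 8 \left(-7 + 17\right)\right) \left(-1035\right)} = \sqrt{185558 + \left(1027 - 886\right) \left(-1217 + 8 \left(-7 + 17\right)\right) \left(-1035\right)} = \sqrt{185558 + 141 \left(-1217 + 8 \cdot 10\right) \left(-1035\right)} = \sqrt{185558 + 141 \left(-1217 + 80\right) \left(-1035\right)} = \sqrt{185558 + 141 \left(-1137\right) \left(-1035\right)} = \sqrt{185558 - -165928095} = \sqrt{185558 + 165928095} = \sqrt{166113653}$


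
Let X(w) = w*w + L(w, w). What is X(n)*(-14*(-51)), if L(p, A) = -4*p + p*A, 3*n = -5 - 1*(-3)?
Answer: 7616/3 ≈ 2538.7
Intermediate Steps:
n = -2/3 (n = (-5 - 1*(-3))/3 = (-5 + 3)/3 = (1/3)*(-2) = -2/3 ≈ -0.66667)
L(p, A) = -4*p + A*p
X(w) = w**2 + w*(-4 + w) (X(w) = w*w + w*(-4 + w) = w**2 + w*(-4 + w))
X(n)*(-14*(-51)) = (2*(-2/3)*(-2 - 2/3))*(-14*(-51)) = (2*(-2/3)*(-8/3))*714 = (32/9)*714 = 7616/3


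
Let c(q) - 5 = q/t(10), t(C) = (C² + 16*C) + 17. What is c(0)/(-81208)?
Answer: -5/81208 ≈ -6.1570e-5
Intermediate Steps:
t(C) = 17 + C² + 16*C
c(q) = 5 + q/277 (c(q) = 5 + q/(17 + 10² + 16*10) = 5 + q/(17 + 100 + 160) = 5 + q/277)
c(0)/(-81208) = (5 + (1/277)*0)/(-81208) = (5 + 0)*(-1/81208) = 5*(-1/81208) = -5/81208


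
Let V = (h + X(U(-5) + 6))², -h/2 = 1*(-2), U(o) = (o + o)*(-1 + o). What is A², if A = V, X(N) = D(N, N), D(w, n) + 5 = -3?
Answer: 256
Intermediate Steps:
D(w, n) = -8 (D(w, n) = -5 - 3 = -8)
U(o) = 2*o*(-1 + o) (U(o) = (2*o)*(-1 + o) = 2*o*(-1 + o))
h = 4 (h = -2*(-2) = 4)
X(N) = -8
V = 16 (V = (4 - 8)² = (-4)² = 16)
A = 16
A² = 16² = 256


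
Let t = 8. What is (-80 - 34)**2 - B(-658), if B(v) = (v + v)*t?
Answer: 23524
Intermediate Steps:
B(v) = 16*v (B(v) = (v + v)*8 = (2*v)*8 = 16*v)
(-80 - 34)**2 - B(-658) = (-80 - 34)**2 - 16*(-658) = (-114)**2 - 1*(-10528) = 12996 + 10528 = 23524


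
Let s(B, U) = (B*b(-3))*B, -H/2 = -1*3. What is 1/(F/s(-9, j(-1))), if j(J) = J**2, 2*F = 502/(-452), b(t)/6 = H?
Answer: -1318032/251 ≈ -5251.1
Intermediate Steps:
H = 6 (H = -(-2)*3 = -2*(-3) = 6)
b(t) = 36 (b(t) = 6*6 = 36)
F = -251/452 (F = (502/(-452))/2 = (502*(-1/452))/2 = (1/2)*(-251/226) = -251/452 ≈ -0.55531)
s(B, U) = 36*B**2 (s(B, U) = (B*36)*B = (36*B)*B = 36*B**2)
1/(F/s(-9, j(-1))) = 1/(-251/(452*(36*(-9)**2))) = 1/(-251/(452*(36*81))) = 1/(-251/452/2916) = 1/(-251/452*1/2916) = 1/(-251/1318032) = -1318032/251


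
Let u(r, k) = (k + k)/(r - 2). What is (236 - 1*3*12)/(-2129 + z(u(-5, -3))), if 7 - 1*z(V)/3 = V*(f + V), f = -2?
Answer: -2450/25787 ≈ -0.095009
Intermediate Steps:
u(r, k) = 2*k/(-2 + r) (u(r, k) = (2*k)/(-2 + r) = 2*k/(-2 + r))
z(V) = 21 - 3*V*(-2 + V)
(236 - 1*3*12)/(-2129 + z(u(-5, -3))) = (236 - 1*3*12)/(-2129 + (21 - 3*36/(-2 - 5)**2 + 6*(2*(-3)/(-2 - 5)))) = (236 - 3*12)/(-2129 + (21 - 3*(2*(-3)/(-7))**2 + 6*(2*(-3)/(-7)))) = (236 - 36)/(-2129 + (21 - 3*(2*(-3)*(-1/7))**2 + 6*(2*(-3)*(-1/7)))) = 200/(-2129 + (21 - 3*(6/7)**2 + 6*(6/7))) = 200/(-2129 + (21 - 3*36/49 + 36/7)) = 200/(-2129 + (21 - 108/49 + 36/7)) = 200/(-2129 + 1173/49) = 200/(-103148/49) = 200*(-49/103148) = -2450/25787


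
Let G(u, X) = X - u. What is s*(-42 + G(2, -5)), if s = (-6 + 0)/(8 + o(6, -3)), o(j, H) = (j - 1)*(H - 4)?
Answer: -98/9 ≈ -10.889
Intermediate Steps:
o(j, H) = (-1 + j)*(-4 + H)
s = 2/9 (s = (-6 + 0)/(8 + (4 - 1*(-3) - 4*6 - 3*6)) = -6/(8 + (4 + 3 - 24 - 18)) = -6/(8 - 35) = -6/(-27) = -6*(-1/27) = 2/9 ≈ 0.22222)
s*(-42 + G(2, -5)) = 2*(-42 + (-5 - 1*2))/9 = 2*(-42 + (-5 - 2))/9 = 2*(-42 - 7)/9 = (2/9)*(-49) = -98/9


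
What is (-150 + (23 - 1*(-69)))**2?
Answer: 3364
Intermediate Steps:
(-150 + (23 - 1*(-69)))**2 = (-150 + (23 + 69))**2 = (-150 + 92)**2 = (-58)**2 = 3364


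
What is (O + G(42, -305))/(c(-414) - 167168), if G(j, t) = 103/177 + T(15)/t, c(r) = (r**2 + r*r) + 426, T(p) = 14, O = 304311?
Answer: 8214129136/4752029625 ≈ 1.7286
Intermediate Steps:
c(r) = 426 + 2*r**2 (c(r) = (r**2 + r**2) + 426 = 2*r**2 + 426 = 426 + 2*r**2)
G(j, t) = 103/177 + 14/t
(O + G(42, -305))/(c(-414) - 167168) = (304311 + (103/177 + 14/(-305)))/((426 + 2*(-414)**2) - 167168) = (304311 + (103/177 + 14*(-1/305)))/((426 + 2*171396) - 167168) = (304311 + (103/177 - 14/305))/((426 + 342792) - 167168) = (304311 + 28937/53985)/(343218 - 167168) = (16428258272/53985)/176050 = (16428258272/53985)*(1/176050) = 8214129136/4752029625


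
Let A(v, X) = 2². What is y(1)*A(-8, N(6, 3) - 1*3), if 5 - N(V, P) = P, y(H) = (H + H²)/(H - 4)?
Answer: -8/3 ≈ -2.6667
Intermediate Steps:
y(H) = (H + H²)/(-4 + H)
N(V, P) = 5 - P
A(v, X) = 4
y(1)*A(-8, N(6, 3) - 1*3) = (1*(1 + 1)/(-4 + 1))*4 = (1*2/(-3))*4 = (1*(-⅓)*2)*4 = -⅔*4 = -8/3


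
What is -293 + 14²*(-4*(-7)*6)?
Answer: 32635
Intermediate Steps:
-293 + 14²*(-4*(-7)*6) = -293 + 196*(28*6) = -293 + 196*168 = -293 + 32928 = 32635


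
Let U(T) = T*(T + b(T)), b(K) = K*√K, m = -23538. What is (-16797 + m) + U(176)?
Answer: -9359 + 123904*√11 ≈ 4.0158e+5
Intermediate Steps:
b(K) = K^(3/2)
U(T) = T*(T + T^(3/2))
(-16797 + m) + U(176) = (-16797 - 23538) + 176*(176 + 176^(3/2)) = -40335 + 176*(176 + 704*√11) = -40335 + (30976 + 123904*√11) = -9359 + 123904*√11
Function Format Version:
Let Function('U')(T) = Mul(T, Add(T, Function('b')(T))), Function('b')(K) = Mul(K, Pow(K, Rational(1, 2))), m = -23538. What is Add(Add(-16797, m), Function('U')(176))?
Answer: Add(-9359, Mul(123904, Pow(11, Rational(1, 2)))) ≈ 4.0158e+5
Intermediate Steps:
Function('b')(K) = Pow(K, Rational(3, 2))
Function('U')(T) = Mul(T, Add(T, Pow(T, Rational(3, 2))))
Add(Add(-16797, m), Function('U')(176)) = Add(Add(-16797, -23538), Mul(176, Add(176, Pow(176, Rational(3, 2))))) = Add(-40335, Mul(176, Add(176, Mul(704, Pow(11, Rational(1, 2)))))) = Add(-40335, Add(30976, Mul(123904, Pow(11, Rational(1, 2))))) = Add(-9359, Mul(123904, Pow(11, Rational(1, 2))))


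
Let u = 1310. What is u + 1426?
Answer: 2736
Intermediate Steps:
u + 1426 = 1310 + 1426 = 2736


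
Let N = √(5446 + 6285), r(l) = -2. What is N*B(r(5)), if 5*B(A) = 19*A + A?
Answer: -8*√11731 ≈ -866.48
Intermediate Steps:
N = √11731 ≈ 108.31
B(A) = 4*A (B(A) = (19*A + A)/5 = (20*A)/5 = 4*A)
N*B(r(5)) = √11731*(4*(-2)) = √11731*(-8) = -8*√11731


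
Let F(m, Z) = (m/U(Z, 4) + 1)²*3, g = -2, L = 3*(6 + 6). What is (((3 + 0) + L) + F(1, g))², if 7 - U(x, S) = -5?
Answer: 4165681/2304 ≈ 1808.0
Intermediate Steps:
U(x, S) = 12 (U(x, S) = 7 - 1*(-5) = 7 + 5 = 12)
L = 36 (L = 3*12 = 36)
F(m, Z) = 3*(1 + m/12)² (F(m, Z) = (m/12 + 1)²*3 = (1 + m/12)²*3 = 3*(1 + m/12)²)
(((3 + 0) + L) + F(1, g))² = (((3 + 0) + 36) + (12 + 1)²/48)² = ((3 + 36) + (1/48)*13²)² = (39 + (1/48)*169)² = (39 + 169/48)² = (2041/48)² = 4165681/2304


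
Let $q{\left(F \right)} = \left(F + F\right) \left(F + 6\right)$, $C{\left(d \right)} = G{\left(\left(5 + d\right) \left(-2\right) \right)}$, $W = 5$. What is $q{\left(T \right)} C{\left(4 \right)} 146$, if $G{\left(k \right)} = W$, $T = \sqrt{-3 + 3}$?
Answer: $0$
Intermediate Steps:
$T = 0$ ($T = \sqrt{0} = 0$)
$G{\left(k \right)} = 5$
$C{\left(d \right)} = 5$
$q{\left(F \right)} = 2 F \left(6 + F\right)$
$q{\left(T \right)} C{\left(4 \right)} 146 = 2 \cdot 0 \left(6 + 0\right) 5 \cdot 146 = 2 \cdot 0 \cdot 6 \cdot 5 \cdot 146 = 0 \cdot 5 \cdot 146 = 0 \cdot 146 = 0$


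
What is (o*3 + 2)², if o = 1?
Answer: 25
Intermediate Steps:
(o*3 + 2)² = (1*3 + 2)² = (3 + 2)² = 5² = 25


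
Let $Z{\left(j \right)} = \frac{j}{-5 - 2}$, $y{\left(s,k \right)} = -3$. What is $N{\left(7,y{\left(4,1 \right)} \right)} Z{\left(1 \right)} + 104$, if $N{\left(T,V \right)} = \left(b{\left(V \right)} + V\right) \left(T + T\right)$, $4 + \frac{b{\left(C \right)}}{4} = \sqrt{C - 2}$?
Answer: $142 - 8 i \sqrt{5} \approx 142.0 - 17.889 i$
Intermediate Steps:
$b{\left(C \right)} = -16 + 4 \sqrt{-2 + C}$ ($b{\left(C \right)} = -16 + 4 \sqrt{C - 2} = -16 + 4 \sqrt{-2 + C}$)
$Z{\left(j \right)} = - \frac{j}{7}$ ($Z{\left(j \right)} = \frac{j}{-5 - 2} = \frac{j}{-7} = j \left(- \frac{1}{7}\right) = - \frac{j}{7}$)
$N{\left(T,V \right)} = 2 T \left(-16 + V + 4 \sqrt{-2 + V}\right)$ ($N{\left(T,V \right)} = \left(\left(-16 + 4 \sqrt{-2 + V}\right) + V\right) \left(T + T\right) = \left(-16 + V + 4 \sqrt{-2 + V}\right) 2 T = 2 T \left(-16 + V + 4 \sqrt{-2 + V}\right)$)
$N{\left(7,y{\left(4,1 \right)} \right)} Z{\left(1 \right)} + 104 = 2 \cdot 7 \left(-16 - 3 + 4 \sqrt{-2 - 3}\right) \left(\left(- \frac{1}{7}\right) 1\right) + 104 = 2 \cdot 7 \left(-16 - 3 + 4 \sqrt{-5}\right) \left(- \frac{1}{7}\right) + 104 = 2 \cdot 7 \left(-16 - 3 + 4 i \sqrt{5}\right) \left(- \frac{1}{7}\right) + 104 = 2 \cdot 7 \left(-19 + 4 i \sqrt{5}\right) \left(- \frac{1}{7}\right) + 104 = \left(-266 + 56 i \sqrt{5}\right) \left(- \frac{1}{7}\right) + 104 = \left(38 - 8 i \sqrt{5}\right) + 104 = 142 - 8 i \sqrt{5}$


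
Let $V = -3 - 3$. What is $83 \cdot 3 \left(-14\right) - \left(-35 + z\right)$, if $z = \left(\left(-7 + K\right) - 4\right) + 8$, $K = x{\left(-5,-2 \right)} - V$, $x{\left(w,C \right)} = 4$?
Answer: $-3458$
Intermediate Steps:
$V = -6$ ($V = -3 - 3 = -6$)
$K = 10$ ($K = 4 - -6 = 4 + 6 = 10$)
$z = 7$ ($z = \left(\left(-7 + 10\right) - 4\right) + 8 = \left(3 - 4\right) + 8 = -1 + 8 = 7$)
$83 \cdot 3 \left(-14\right) - \left(-35 + z\right) = 83 \cdot 3 \left(-14\right) - -28 = 83 \left(-42\right) + \left(35 - 7\right) = -3486 + 28 = -3458$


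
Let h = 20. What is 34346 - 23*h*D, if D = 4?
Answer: 32506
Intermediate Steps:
34346 - 23*h*D = 34346 - 23*20*4 = 34346 - 460*4 = 34346 - 1*1840 = 34346 - 1840 = 32506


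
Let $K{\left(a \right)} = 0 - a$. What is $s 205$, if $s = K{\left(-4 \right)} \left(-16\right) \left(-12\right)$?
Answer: $157440$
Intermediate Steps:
$K{\left(a \right)} = - a$
$s = 768$ ($s = \left(-1\right) \left(-4\right) \left(-16\right) \left(-12\right) = 4 \left(-16\right) \left(-12\right) = \left(-64\right) \left(-12\right) = 768$)
$s 205 = 768 \cdot 205 = 157440$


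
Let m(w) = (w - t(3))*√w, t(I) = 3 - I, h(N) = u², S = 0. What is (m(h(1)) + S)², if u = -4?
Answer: 4096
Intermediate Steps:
h(N) = 16 (h(N) = (-4)² = 16)
m(w) = w^(3/2) (m(w) = (w - (3 - 1*3))*√w = (w - (3 - 3))*√w = (w - 1*0)*√w = (w + 0)*√w = w*√w = w^(3/2))
(m(h(1)) + S)² = (16^(3/2) + 0)² = (64 + 0)² = 64² = 4096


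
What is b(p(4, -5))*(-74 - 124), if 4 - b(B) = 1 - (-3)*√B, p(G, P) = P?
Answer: -594 + 594*I*√5 ≈ -594.0 + 1328.2*I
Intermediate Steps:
b(B) = 3 - 3*√B (b(B) = 4 - (1 - (-3)*√B) = 4 - (1 + 3*√B) = 4 + (-1 - 3*√B) = 3 - 3*√B)
b(p(4, -5))*(-74 - 124) = (3 - 3*I*√5)*(-74 - 124) = (3 - 3*I*√5)*(-198) = -594 + 594*I*√5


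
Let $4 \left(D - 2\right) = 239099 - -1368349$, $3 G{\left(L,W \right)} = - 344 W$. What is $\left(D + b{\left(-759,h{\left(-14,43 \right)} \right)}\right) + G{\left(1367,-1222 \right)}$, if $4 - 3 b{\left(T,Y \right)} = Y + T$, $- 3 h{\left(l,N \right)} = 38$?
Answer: $\frac{4880207}{9} \approx 5.4225 \cdot 10^{5}$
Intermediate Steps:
$h{\left(l,N \right)} = - \frac{38}{3}$ ($h{\left(l,N \right)} = \left(- \frac{1}{3}\right) 38 = - \frac{38}{3}$)
$G{\left(L,W \right)} = - \frac{344 W}{3}$ ($G{\left(L,W \right)} = \frac{\left(-344\right) W}{3} = - \frac{344 W}{3}$)
$D = 401864$ ($D = 2 + \frac{239099 - -1368349}{4} = 2 + \frac{239099 + 1368349}{4} = 2 + \frac{1}{4} \cdot 1607448 = 2 + 401862 = 401864$)
$b{\left(T,Y \right)} = \frac{4}{3} - \frac{T}{3} - \frac{Y}{3}$ ($b{\left(T,Y \right)} = \frac{4}{3} - \frac{Y + T}{3} = \frac{4}{3} - \frac{T + Y}{3} = \frac{4}{3} - \left(\frac{T}{3} + \frac{Y}{3}\right) = \frac{4}{3} - \frac{T}{3} - \frac{Y}{3}$)
$\left(D + b{\left(-759,h{\left(-14,43 \right)} \right)}\right) + G{\left(1367,-1222 \right)} = \left(401864 - - \frac{2327}{9}\right) - - \frac{420368}{3} = \left(401864 + \left(\frac{4}{3} + 253 + \frac{38}{9}\right)\right) + \frac{420368}{3} = \left(401864 + \frac{2327}{9}\right) + \frac{420368}{3} = \frac{3619103}{9} + \frac{420368}{3} = \frac{4880207}{9}$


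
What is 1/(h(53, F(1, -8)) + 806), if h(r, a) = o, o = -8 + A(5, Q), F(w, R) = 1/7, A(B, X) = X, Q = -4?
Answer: 1/794 ≈ 0.0012594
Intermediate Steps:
F(w, R) = ⅐
o = -12 (o = -8 - 4 = -12)
h(r, a) = -12
1/(h(53, F(1, -8)) + 806) = 1/(-12 + 806) = 1/794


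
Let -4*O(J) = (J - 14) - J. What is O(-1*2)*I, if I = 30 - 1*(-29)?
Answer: 413/2 ≈ 206.50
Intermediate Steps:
O(J) = 7/2 (O(J) = -((J - 14) - J)/4 = -((-14 + J) - J)/4 = -¼*(-14) = 7/2)
I = 59 (I = 30 + 29 = 59)
O(-1*2)*I = (7/2)*59 = 413/2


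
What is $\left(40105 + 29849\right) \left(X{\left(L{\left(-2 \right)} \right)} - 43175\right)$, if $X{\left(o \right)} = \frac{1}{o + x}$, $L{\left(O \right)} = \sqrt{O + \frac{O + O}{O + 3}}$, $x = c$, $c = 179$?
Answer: $\frac{69954 \left(- 43175 \sqrt{6} + 7728324 i\right)}{\sqrt{6} - 179 i} \approx -3.0203 \cdot 10^{9} - 5.3594 i$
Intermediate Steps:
$x = 179$
$L{\left(O \right)} = \sqrt{O + \frac{2 O}{3 + O}}$
$X{\left(o \right)} = \frac{1}{179 + o}$ ($X{\left(o \right)} = \frac{1}{o + 179} = \frac{1}{179 + o}$)
$\left(40105 + 29849\right) \left(X{\left(L{\left(-2 \right)} \right)} - 43175\right) = \left(40105 + 29849\right) \left(\frac{1}{179 + \sqrt{- \frac{2 \left(5 - 2\right)}{3 - 2}}} - 43175\right) = 69954 \left(\frac{1}{179 + \sqrt{\left(-2\right) 1^{-1} \cdot 3}} - 43175\right) = 69954 \left(\frac{1}{179 + \sqrt{\left(-2\right) 1 \cdot 3}} - 43175\right) = 69954 \left(\frac{1}{179 + \sqrt{-6}} - 43175\right) = 69954 \left(\frac{1}{179 + i \sqrt{6}} - 43175\right) = 69954 \left(-43175 + \frac{1}{179 + i \sqrt{6}}\right) = -3020263950 + \frac{69954}{179 + i \sqrt{6}}$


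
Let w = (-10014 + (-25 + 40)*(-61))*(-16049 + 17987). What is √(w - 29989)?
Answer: I*√21210391 ≈ 4605.5*I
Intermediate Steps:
w = -21180402 (w = (-10014 + 15*(-61))*1938 = (-10014 - 915)*1938 = -10929*1938 = -21180402)
√(w - 29989) = √(-21180402 - 29989) = √(-21210391) = I*√21210391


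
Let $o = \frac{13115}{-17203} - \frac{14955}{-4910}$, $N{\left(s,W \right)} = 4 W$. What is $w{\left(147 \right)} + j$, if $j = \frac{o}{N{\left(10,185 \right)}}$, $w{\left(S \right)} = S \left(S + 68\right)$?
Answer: $\frac{395096546819443}{12501076040} \approx 31605.0$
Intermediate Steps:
$w{\left(S \right)} = S \left(68 + S\right)$
$o = \frac{38575243}{16893346}$ ($o = 13115 \left(- \frac{1}{17203}\right) - - \frac{2991}{982} = - \frac{13115}{17203} + \frac{2991}{982} = \frac{38575243}{16893346} \approx 2.2835$)
$j = \frac{38575243}{12501076040}$ ($j = \frac{38575243}{16893346 \cdot 4 \cdot 185} = \frac{38575243}{16893346 \cdot 740} = \frac{38575243}{16893346} \cdot \frac{1}{740} = \frac{38575243}{12501076040} \approx 0.0030858$)
$w{\left(147 \right)} + j = 147 \left(68 + 147\right) + \frac{38575243}{12501076040} = 147 \cdot 215 + \frac{38575243}{12501076040} = 31605 + \frac{38575243}{12501076040} = \frac{395096546819443}{12501076040}$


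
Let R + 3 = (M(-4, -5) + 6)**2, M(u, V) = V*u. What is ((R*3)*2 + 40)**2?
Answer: 16630084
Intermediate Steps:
R = 673 (R = -3 + (-5*(-4) + 6)**2 = -3 + (20 + 6)**2 = -3 + 26**2 = -3 + 676 = 673)
((R*3)*2 + 40)**2 = ((673*3)*2 + 40)**2 = (2019*2 + 40)**2 = (4038 + 40)**2 = 4078**2 = 16630084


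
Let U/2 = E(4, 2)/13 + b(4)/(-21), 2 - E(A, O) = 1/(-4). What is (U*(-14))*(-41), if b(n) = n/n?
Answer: 5617/39 ≈ 144.03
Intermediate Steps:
E(A, O) = 9/4 (E(A, O) = 2 - 1/(-4) = 2 - 1*(-¼) = 2 + ¼ = 9/4)
b(n) = 1
U = 137/546 (U = 2*((9/4)/13 + 1/(-21)) = 2*((9/4)*(1/13) + 1*(-1/21)) = 2*(9/52 - 1/21) = 2*(137/1092) = 137/546 ≈ 0.25092)
(U*(-14))*(-41) = ((137/546)*(-14))*(-41) = -137/39*(-41) = 5617/39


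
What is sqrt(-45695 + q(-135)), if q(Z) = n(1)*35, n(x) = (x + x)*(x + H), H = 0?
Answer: 25*I*sqrt(73) ≈ 213.6*I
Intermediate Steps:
n(x) = 2*x**2 (n(x) = (x + x)*(x + 0) = (2*x)*x = 2*x**2)
q(Z) = 70 (q(Z) = (2*1**2)*35 = (2*1)*35 = 2*35 = 70)
sqrt(-45695 + q(-135)) = sqrt(-45695 + 70) = sqrt(-45625) = 25*I*sqrt(73)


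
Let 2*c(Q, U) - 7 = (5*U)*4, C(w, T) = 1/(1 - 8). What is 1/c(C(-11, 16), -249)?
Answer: -2/4973 ≈ -0.00040217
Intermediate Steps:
C(w, T) = -⅐ (C(w, T) = 1/(-7) = -⅐)
c(Q, U) = 7/2 + 10*U (c(Q, U) = 7/2 + ((5*U)*4)/2 = 7/2 + (20*U)/2 = 7/2 + 10*U)
1/c(C(-11, 16), -249) = 1/(7/2 + 10*(-249)) = 1/(7/2 - 2490) = 1/(-4973/2) = -2/4973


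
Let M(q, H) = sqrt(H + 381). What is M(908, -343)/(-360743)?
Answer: -sqrt(38)/360743 ≈ -1.7088e-5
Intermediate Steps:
M(q, H) = sqrt(381 + H)
M(908, -343)/(-360743) = sqrt(381 - 343)/(-360743) = sqrt(38)*(-1/360743) = -sqrt(38)/360743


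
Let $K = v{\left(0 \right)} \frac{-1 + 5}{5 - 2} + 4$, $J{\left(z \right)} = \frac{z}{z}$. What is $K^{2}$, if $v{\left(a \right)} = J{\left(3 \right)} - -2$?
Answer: $64$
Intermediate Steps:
$J{\left(z \right)} = 1$
$v{\left(a \right)} = 3$ ($v{\left(a \right)} = 1 - -2 = 1 + 2 = 3$)
$K = 8$ ($K = 3 \frac{-1 + 5}{5 - 2} + 4 = 3 \cdot \frac{4}{3} + 4 = 4 + 4 = 8$)
$K^{2} = 8^{2} = 64$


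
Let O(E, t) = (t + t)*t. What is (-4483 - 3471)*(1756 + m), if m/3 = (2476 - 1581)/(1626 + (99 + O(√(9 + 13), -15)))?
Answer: -2026671246/145 ≈ -1.3977e+7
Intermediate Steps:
O(E, t) = 2*t² (O(E, t) = (2*t)*t = 2*t²)
m = 179/145 (m = 3*((2476 - 1581)/(1626 + (99 + 2*(-15)²))) = 3*(895/(1626 + (99 + 2*225))) = 3*(895/(1626 + (99 + 450))) = 3*(895/(1626 + 549)) = 3*(895/2175) = 3*(895*(1/2175)) = 3*(179/435) = 179/145 ≈ 1.2345)
(-4483 - 3471)*(1756 + m) = (-4483 - 3471)*(1756 + 179/145) = -7954*254799/145 = -2026671246/145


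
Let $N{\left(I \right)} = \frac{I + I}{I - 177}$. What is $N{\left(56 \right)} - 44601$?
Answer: $- \frac{5396833}{121} \approx -44602.0$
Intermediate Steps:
$N{\left(I \right)} = \frac{2 I}{-177 + I}$
$N{\left(56 \right)} - 44601 = 2 \cdot 56 \frac{1}{-177 + 56} - 44601 = 2 \cdot 56 \frac{1}{-121} - 44601 = 2 \cdot 56 \left(- \frac{1}{121}\right) - 44601 = - \frac{112}{121} - 44601 = - \frac{5396833}{121}$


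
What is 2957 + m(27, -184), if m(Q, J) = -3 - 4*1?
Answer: 2950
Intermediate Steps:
m(Q, J) = -7 (m(Q, J) = -3 - 4 = -7)
2957 + m(27, -184) = 2957 - 7 = 2950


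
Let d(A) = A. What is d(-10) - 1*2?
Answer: -12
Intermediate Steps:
d(-10) - 1*2 = -10 - 1*2 = -10 - 2 = -12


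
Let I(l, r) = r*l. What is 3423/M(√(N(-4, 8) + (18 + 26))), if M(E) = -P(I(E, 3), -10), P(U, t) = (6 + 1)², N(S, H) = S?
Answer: -489/7 ≈ -69.857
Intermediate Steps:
I(l, r) = l*r
P(U, t) = 49 (P(U, t) = 7² = 49)
M(E) = -49 (M(E) = -1*49 = -49)
3423/M(√(N(-4, 8) + (18 + 26))) = 3423/(-49) = 3423*(-1/49) = -489/7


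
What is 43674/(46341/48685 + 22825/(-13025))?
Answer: -553892993745/10152872 ≈ -54555.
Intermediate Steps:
43674/(46341/48685 + 22825/(-13025)) = 43674/(46341*(1/48685) + 22825*(-1/13025)) = 43674/(46341/48685 - 913/521) = 43674/(-20305744/25364885) = 43674*(-25364885/20305744) = -553892993745/10152872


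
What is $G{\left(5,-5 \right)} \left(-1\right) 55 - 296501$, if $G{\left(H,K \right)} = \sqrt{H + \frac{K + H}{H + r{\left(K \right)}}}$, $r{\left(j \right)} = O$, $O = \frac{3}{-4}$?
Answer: $-296501 - 55 \sqrt{5} \approx -2.9662 \cdot 10^{5}$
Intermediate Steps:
$O = - \frac{3}{4}$ ($O = 3 \left(- \frac{1}{4}\right) = - \frac{3}{4} \approx -0.75$)
$r{\left(j \right)} = - \frac{3}{4}$
$G{\left(H,K \right)} = \sqrt{H + \frac{H + K}{- \frac{3}{4} + H}}$ ($G{\left(H,K \right)} = \sqrt{H + \frac{K + H}{H - \frac{3}{4}}} = \sqrt{H + \frac{H + K}{- \frac{3}{4} + H}}$)
$G{\left(5,-5 \right)} \left(-1\right) 55 - 296501 = \sqrt{\frac{5 + 4 \left(-5\right) + 4 \cdot 5^{2}}{-3 + 4 \cdot 5}} \left(-1\right) 55 - 296501 = \sqrt{\frac{5 - 20 + 4 \cdot 25}{-3 + 20}} \left(-1\right) 55 - 296501 = \sqrt{\frac{5 - 20 + 100}{17}} \left(-1\right) 55 - 296501 = \sqrt{\frac{1}{17} \cdot 85} \left(-1\right) 55 - 296501 = \sqrt{5} \left(-1\right) 55 - 296501 = - \sqrt{5} \cdot 55 - 296501 = - 55 \sqrt{5} - 296501 = -296501 - 55 \sqrt{5}$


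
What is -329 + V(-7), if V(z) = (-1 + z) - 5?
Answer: -342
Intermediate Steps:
V(z) = -6 + z
-329 + V(-7) = -329 + (-6 - 7) = -329 - 13 = -342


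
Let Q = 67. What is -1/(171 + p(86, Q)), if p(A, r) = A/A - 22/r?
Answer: -67/11502 ≈ -0.0058251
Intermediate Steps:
p(A, r) = 1 - 22/r
-1/(171 + p(86, Q)) = -1/(171 + (-22 + 67)/67) = -1/(171 + (1/67)*45) = -1/(171 + 45/67) = -1/11502/67 = -1*67/11502 = -67/11502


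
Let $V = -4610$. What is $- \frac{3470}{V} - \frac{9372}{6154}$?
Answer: $- \frac{1092527}{1418497} \approx -0.7702$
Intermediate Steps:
$- \frac{3470}{V} - \frac{9372}{6154} = - \frac{3470}{-4610} - \frac{9372}{6154} = \left(-3470\right) \left(- \frac{1}{4610}\right) - \frac{4686}{3077} = \frac{347}{461} - \frac{4686}{3077} = - \frac{1092527}{1418497}$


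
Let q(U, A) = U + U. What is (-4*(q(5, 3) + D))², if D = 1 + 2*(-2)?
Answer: 784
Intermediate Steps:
D = -3 (D = 1 - 4 = -3)
q(U, A) = 2*U
(-4*(q(5, 3) + D))² = (-4*(2*5 - 3))² = (-4*(10 - 3))² = (-4*7)² = (-28)² = 784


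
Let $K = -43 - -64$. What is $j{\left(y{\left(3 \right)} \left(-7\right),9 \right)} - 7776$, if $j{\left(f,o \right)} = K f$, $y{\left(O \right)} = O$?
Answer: $-8217$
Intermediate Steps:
$K = 21$ ($K = -43 + 64 = 21$)
$j{\left(f,o \right)} = 21 f$
$j{\left(y{\left(3 \right)} \left(-7\right),9 \right)} - 7776 = 21 \cdot 3 \left(-7\right) - 7776 = 21 \left(-21\right) - 7776 = -441 - 7776 = -8217$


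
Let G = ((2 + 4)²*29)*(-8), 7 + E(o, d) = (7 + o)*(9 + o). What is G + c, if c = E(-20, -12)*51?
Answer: -1416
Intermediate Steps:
E(o, d) = -7 + (7 + o)*(9 + o)
c = 6936 (c = (56 + (-20)² + 16*(-20))*51 = (56 + 400 - 320)*51 = 136*51 = 6936)
G = -8352 (G = (6²*29)*(-8) = (36*29)*(-8) = 1044*(-8) = -8352)
G + c = -8352 + 6936 = -1416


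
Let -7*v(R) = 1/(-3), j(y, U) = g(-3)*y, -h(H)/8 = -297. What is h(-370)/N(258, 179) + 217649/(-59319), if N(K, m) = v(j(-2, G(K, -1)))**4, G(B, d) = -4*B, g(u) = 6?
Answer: 27410529993415/59319 ≈ 4.6209e+8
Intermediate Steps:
h(H) = 2376 (h(H) = -8*(-297) = 2376)
j(y, U) = 6*y
v(R) = 1/21 (v(R) = -1/7/(-3) = -1/7*(-1/3) = 1/21)
N(K, m) = 1/194481 (N(K, m) = (1/21)**4 = 1/194481)
h(-370)/N(258, 179) + 217649/(-59319) = 2376/(1/194481) + 217649/(-59319) = 2376*194481 + 217649*(-1/59319) = 462086856 - 217649/59319 = 27410529993415/59319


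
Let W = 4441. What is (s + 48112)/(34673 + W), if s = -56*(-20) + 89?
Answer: 49321/39114 ≈ 1.2610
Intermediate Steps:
s = 1209 (s = 1120 + 89 = 1209)
(s + 48112)/(34673 + W) = (1209 + 48112)/(34673 + 4441) = 49321/39114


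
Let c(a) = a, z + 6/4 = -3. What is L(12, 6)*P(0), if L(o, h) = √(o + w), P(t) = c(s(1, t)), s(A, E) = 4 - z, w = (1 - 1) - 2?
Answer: 17*√10/2 ≈ 26.879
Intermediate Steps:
z = -9/2 (z = -3/2 - 3 = -9/2 ≈ -4.5000)
w = -2 (w = 0 - 2 = -2)
s(A, E) = 17/2 (s(A, E) = 4 - 1*(-9/2) = 4 + 9/2 = 17/2)
P(t) = 17/2
L(o, h) = √(-2 + o) (L(o, h) = √(o - 2) = √(-2 + o))
L(12, 6)*P(0) = √(-2 + 12)*(17/2) = √10*(17/2) = 17*√10/2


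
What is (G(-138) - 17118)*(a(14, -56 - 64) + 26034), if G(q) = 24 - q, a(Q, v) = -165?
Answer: -438634764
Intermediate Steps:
(G(-138) - 17118)*(a(14, -56 - 64) + 26034) = ((24 - 1*(-138)) - 17118)*(-165 + 26034) = ((24 + 138) - 17118)*25869 = (162 - 17118)*25869 = -16956*25869 = -438634764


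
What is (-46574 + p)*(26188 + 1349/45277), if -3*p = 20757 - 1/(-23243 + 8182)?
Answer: -50277958148795500/35890363 ≈ -1.4009e+9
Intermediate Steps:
p = -312621178/45183 (p = -(20757 - 1/(-23243 + 8182))/3 = -(20757 - 1/(-15061))/3 = -(20757 - 1*(-1/15061))/3 = -(20757 + 1/15061)/3 = -⅓*312621178/15061 = -312621178/45183 ≈ -6919.0)
(-46574 + p)*(26188 + 1349/45277) = (-46574 - 312621178/45183)*(26188 + 1349/45277) = -2416974220*(26188 + 1349*(1/45277))/45183 = -2416974220*(26188 + 71/2383)/45183 = -2416974220/45183*62406075/2383 = -50277958148795500/35890363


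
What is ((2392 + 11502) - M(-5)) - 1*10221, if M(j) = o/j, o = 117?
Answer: 18482/5 ≈ 3696.4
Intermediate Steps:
M(j) = 117/j
((2392 + 11502) - M(-5)) - 1*10221 = ((2392 + 11502) - 117/(-5)) - 1*10221 = (13894 - 117*(-1)/5) - 10221 = (13894 - 1*(-117/5)) - 10221 = (13894 + 117/5) - 10221 = 69587/5 - 10221 = 18482/5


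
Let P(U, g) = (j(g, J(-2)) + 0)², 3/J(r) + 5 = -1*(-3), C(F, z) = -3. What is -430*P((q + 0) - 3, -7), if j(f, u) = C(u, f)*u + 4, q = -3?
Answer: -62135/2 ≈ -31068.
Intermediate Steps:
J(r) = -3/2 (J(r) = 3/(-5 - 1*(-3)) = 3/(-5 + 3) = 3/(-2) = 3*(-½) = -3/2)
j(f, u) = 4 - 3*u (j(f, u) = -3*u + 4 = 4 - 3*u)
P(U, g) = 289/4 (P(U, g) = ((4 - 3*(-3/2)) + 0)² = ((4 + 9/2) + 0)² = (17/2 + 0)² = (17/2)² = 289/4)
-430*P((q + 0) - 3, -7) = -430*289/4 = -62135/2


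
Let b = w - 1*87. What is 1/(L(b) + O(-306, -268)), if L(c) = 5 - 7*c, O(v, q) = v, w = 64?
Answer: -1/140 ≈ -0.0071429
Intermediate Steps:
b = -23 (b = 64 - 1*87 = 64 - 87 = -23)
1/(L(b) + O(-306, -268)) = 1/((5 - 7*(-23)) - 306) = 1/((5 + 161) - 306) = 1/(166 - 306) = 1/(-140) = -1/140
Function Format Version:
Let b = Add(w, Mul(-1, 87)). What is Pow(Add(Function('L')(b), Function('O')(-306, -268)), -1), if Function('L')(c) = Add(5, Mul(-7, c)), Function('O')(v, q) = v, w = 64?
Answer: Rational(-1, 140) ≈ -0.0071429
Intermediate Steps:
b = -23 (b = Add(64, Mul(-1, 87)) = Add(64, -87) = -23)
Pow(Add(Function('L')(b), Function('O')(-306, -268)), -1) = Pow(Add(Add(5, Mul(-7, -23)), -306), -1) = Pow(Add(Add(5, 161), -306), -1) = Pow(Add(166, -306), -1) = Pow(-140, -1) = Rational(-1, 140)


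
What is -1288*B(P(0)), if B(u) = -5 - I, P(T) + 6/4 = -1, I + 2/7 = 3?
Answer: 9936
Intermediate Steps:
I = 19/7 (I = -2/7 + 3 = 19/7 ≈ 2.7143)
P(T) = -5/2 (P(T) = -3/2 - 1 = -5/2)
B(u) = -54/7 (B(u) = -5 - 1*19/7 = -5 - 19/7 = -54/7)
-1288*B(P(0)) = -1288*(-54/7) = 9936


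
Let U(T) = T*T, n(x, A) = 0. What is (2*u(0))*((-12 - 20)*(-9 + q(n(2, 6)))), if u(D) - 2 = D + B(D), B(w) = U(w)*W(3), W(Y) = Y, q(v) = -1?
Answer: 1280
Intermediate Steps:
U(T) = T²
B(w) = 3*w² (B(w) = w²*3 = 3*w²)
u(D) = 2 + D + 3*D² (u(D) = 2 + (D + 3*D²) = 2 + D + 3*D²)
(2*u(0))*((-12 - 20)*(-9 + q(n(2, 6)))) = (2*(2 + 0 + 3*0²))*((-12 - 20)*(-9 - 1)) = (2*(2 + 0 + 3*0))*(-32*(-10)) = (2*(2 + 0 + 0))*320 = (2*2)*320 = 4*320 = 1280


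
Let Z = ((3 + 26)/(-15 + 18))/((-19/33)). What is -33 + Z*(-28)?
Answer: 8305/19 ≈ 437.11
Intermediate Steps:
Z = -319/19 (Z = (29/3)/((-19*1/33)) = (29*(⅓))/(-19/33) = (29/3)*(-33/19) = -319/19 ≈ -16.789)
-33 + Z*(-28) = -33 - 319/19*(-28) = -33 + 8932/19 = 8305/19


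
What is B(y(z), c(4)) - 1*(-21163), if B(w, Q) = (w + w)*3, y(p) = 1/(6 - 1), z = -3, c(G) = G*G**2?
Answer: 105821/5 ≈ 21164.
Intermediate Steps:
c(G) = G**3
y(p) = 1/5
B(w, Q) = 6*w (B(w, Q) = (2*w)*3 = 6*w)
B(y(z), c(4)) - 1*(-21163) = 6*(1/5) - 1*(-21163) = 6/5 + 21163 = 105821/5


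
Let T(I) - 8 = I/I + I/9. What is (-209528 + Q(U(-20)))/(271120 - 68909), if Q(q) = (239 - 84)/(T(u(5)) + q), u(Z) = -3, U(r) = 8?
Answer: -2095187/2022110 ≈ -1.0361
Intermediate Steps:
T(I) = 9 + I/9 (T(I) = 8 + (I/I + I/9) = 8 + (1 + I*(⅑)) = 8 + (1 + I/9) = 9 + I/9)
Q(q) = 155/(26/3 + q) (Q(q) = (239 - 84)/((9 + (⅑)*(-3)) + q) = 155/((9 - ⅓) + q) = 155/(26/3 + q))
(-209528 + Q(U(-20)))/(271120 - 68909) = (-209528 + 465/(26 + 3*8))/(271120 - 68909) = (-209528 + 465/(26 + 24))/202211 = (-209528 + 465/50)*(1/202211) = (-209528 + 465*(1/50))*(1/202211) = (-209528 + 93/10)*(1/202211) = -2095187/10*1/202211 = -2095187/2022110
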